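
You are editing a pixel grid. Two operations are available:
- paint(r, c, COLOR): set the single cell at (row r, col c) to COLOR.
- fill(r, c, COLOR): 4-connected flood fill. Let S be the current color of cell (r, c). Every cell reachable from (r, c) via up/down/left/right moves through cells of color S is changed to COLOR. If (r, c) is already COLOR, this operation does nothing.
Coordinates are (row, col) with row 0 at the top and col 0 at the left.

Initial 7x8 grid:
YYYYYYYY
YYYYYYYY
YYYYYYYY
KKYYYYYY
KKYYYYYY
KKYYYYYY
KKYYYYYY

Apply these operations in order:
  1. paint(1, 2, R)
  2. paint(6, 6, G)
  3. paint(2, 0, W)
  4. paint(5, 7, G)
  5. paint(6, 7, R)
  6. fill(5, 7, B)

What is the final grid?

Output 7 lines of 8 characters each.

After op 1 paint(1,2,R):
YYYYYYYY
YYRYYYYY
YYYYYYYY
KKYYYYYY
KKYYYYYY
KKYYYYYY
KKYYYYYY
After op 2 paint(6,6,G):
YYYYYYYY
YYRYYYYY
YYYYYYYY
KKYYYYYY
KKYYYYYY
KKYYYYYY
KKYYYYGY
After op 3 paint(2,0,W):
YYYYYYYY
YYRYYYYY
WYYYYYYY
KKYYYYYY
KKYYYYYY
KKYYYYYY
KKYYYYGY
After op 4 paint(5,7,G):
YYYYYYYY
YYRYYYYY
WYYYYYYY
KKYYYYYY
KKYYYYYY
KKYYYYYG
KKYYYYGY
After op 5 paint(6,7,R):
YYYYYYYY
YYRYYYYY
WYYYYYYY
KKYYYYYY
KKYYYYYY
KKYYYYYG
KKYYYYGR
After op 6 fill(5,7,B) [1 cells changed]:
YYYYYYYY
YYRYYYYY
WYYYYYYY
KKYYYYYY
KKYYYYYY
KKYYYYYB
KKYYYYGR

Answer: YYYYYYYY
YYRYYYYY
WYYYYYYY
KKYYYYYY
KKYYYYYY
KKYYYYYB
KKYYYYGR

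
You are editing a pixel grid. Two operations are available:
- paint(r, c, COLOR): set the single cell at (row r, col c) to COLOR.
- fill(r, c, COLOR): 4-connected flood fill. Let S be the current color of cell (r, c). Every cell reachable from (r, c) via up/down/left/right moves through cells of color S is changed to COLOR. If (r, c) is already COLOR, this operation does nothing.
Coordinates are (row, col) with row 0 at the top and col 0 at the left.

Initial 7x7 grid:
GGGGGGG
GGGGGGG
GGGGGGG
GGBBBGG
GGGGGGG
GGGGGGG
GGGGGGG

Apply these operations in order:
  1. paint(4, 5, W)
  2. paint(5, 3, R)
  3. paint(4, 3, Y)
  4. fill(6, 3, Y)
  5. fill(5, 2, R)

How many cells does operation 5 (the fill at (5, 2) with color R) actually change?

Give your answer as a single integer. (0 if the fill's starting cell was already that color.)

After op 1 paint(4,5,W):
GGGGGGG
GGGGGGG
GGGGGGG
GGBBBGG
GGGGGWG
GGGGGGG
GGGGGGG
After op 2 paint(5,3,R):
GGGGGGG
GGGGGGG
GGGGGGG
GGBBBGG
GGGGGWG
GGGRGGG
GGGGGGG
After op 3 paint(4,3,Y):
GGGGGGG
GGGGGGG
GGGGGGG
GGBBBGG
GGGYGWG
GGGRGGG
GGGGGGG
After op 4 fill(6,3,Y) [43 cells changed]:
YYYYYYY
YYYYYYY
YYYYYYY
YYBBBYY
YYYYYWY
YYYRYYY
YYYYYYY
After op 5 fill(5,2,R) [44 cells changed]:
RRRRRRR
RRRRRRR
RRRRRRR
RRBBBRR
RRRRRWR
RRRRRRR
RRRRRRR

Answer: 44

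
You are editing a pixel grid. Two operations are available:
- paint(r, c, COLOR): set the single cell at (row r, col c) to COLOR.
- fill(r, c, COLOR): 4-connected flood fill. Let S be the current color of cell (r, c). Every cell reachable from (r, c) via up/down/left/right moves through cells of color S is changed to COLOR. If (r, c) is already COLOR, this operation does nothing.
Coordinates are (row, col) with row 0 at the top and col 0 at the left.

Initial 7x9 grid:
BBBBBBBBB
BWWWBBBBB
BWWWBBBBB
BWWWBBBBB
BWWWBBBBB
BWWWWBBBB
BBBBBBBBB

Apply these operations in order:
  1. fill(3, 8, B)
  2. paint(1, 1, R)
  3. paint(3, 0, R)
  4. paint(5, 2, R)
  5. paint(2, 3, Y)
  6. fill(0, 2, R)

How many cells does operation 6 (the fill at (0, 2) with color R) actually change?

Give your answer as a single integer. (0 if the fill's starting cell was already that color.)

Answer: 46

Derivation:
After op 1 fill(3,8,B) [0 cells changed]:
BBBBBBBBB
BWWWBBBBB
BWWWBBBBB
BWWWBBBBB
BWWWBBBBB
BWWWWBBBB
BBBBBBBBB
After op 2 paint(1,1,R):
BBBBBBBBB
BRWWBBBBB
BWWWBBBBB
BWWWBBBBB
BWWWBBBBB
BWWWWBBBB
BBBBBBBBB
After op 3 paint(3,0,R):
BBBBBBBBB
BRWWBBBBB
BWWWBBBBB
RWWWBBBBB
BWWWBBBBB
BWWWWBBBB
BBBBBBBBB
After op 4 paint(5,2,R):
BBBBBBBBB
BRWWBBBBB
BWWWBBBBB
RWWWBBBBB
BWWWBBBBB
BWRWWBBBB
BBBBBBBBB
After op 5 paint(2,3,Y):
BBBBBBBBB
BRWWBBBBB
BWWYBBBBB
RWWWBBBBB
BWWWBBBBB
BWRWWBBBB
BBBBBBBBB
After op 6 fill(0,2,R) [46 cells changed]:
RRRRRRRRR
RRWWRRRRR
RWWYRRRRR
RWWWRRRRR
RWWWRRRRR
RWRWWRRRR
RRRRRRRRR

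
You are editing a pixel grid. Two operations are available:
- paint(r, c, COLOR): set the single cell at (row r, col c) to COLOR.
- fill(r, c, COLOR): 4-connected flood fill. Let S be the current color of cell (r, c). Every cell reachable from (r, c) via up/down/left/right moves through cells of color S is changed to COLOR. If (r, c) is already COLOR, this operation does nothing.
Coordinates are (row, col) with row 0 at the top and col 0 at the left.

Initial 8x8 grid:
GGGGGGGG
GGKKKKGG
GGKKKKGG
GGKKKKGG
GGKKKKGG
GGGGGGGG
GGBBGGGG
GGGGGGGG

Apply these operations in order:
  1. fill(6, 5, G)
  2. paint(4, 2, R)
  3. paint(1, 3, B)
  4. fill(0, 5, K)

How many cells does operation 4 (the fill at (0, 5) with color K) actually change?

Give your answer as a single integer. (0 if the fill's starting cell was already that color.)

Answer: 46

Derivation:
After op 1 fill(6,5,G) [0 cells changed]:
GGGGGGGG
GGKKKKGG
GGKKKKGG
GGKKKKGG
GGKKKKGG
GGGGGGGG
GGBBGGGG
GGGGGGGG
After op 2 paint(4,2,R):
GGGGGGGG
GGKKKKGG
GGKKKKGG
GGKKKKGG
GGRKKKGG
GGGGGGGG
GGBBGGGG
GGGGGGGG
After op 3 paint(1,3,B):
GGGGGGGG
GGKBKKGG
GGKKKKGG
GGKKKKGG
GGRKKKGG
GGGGGGGG
GGBBGGGG
GGGGGGGG
After op 4 fill(0,5,K) [46 cells changed]:
KKKKKKKK
KKKBKKKK
KKKKKKKK
KKKKKKKK
KKRKKKKK
KKKKKKKK
KKBBKKKK
KKKKKKKK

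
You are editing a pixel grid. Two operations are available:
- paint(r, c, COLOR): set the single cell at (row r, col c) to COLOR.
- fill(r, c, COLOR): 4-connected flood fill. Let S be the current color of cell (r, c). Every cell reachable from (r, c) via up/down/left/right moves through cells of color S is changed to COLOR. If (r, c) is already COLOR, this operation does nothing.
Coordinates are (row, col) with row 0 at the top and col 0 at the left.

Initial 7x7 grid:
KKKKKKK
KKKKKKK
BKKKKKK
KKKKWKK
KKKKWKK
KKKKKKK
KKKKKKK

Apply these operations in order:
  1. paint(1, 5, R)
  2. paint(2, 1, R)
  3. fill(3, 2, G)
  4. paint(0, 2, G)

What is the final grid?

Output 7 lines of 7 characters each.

After op 1 paint(1,5,R):
KKKKKKK
KKKKKRK
BKKKKKK
KKKKWKK
KKKKWKK
KKKKKKK
KKKKKKK
After op 2 paint(2,1,R):
KKKKKKK
KKKKKRK
BRKKKKK
KKKKWKK
KKKKWKK
KKKKKKK
KKKKKKK
After op 3 fill(3,2,G) [44 cells changed]:
GGGGGGG
GGGGGRG
BRGGGGG
GGGGWGG
GGGGWGG
GGGGGGG
GGGGGGG
After op 4 paint(0,2,G):
GGGGGGG
GGGGGRG
BRGGGGG
GGGGWGG
GGGGWGG
GGGGGGG
GGGGGGG

Answer: GGGGGGG
GGGGGRG
BRGGGGG
GGGGWGG
GGGGWGG
GGGGGGG
GGGGGGG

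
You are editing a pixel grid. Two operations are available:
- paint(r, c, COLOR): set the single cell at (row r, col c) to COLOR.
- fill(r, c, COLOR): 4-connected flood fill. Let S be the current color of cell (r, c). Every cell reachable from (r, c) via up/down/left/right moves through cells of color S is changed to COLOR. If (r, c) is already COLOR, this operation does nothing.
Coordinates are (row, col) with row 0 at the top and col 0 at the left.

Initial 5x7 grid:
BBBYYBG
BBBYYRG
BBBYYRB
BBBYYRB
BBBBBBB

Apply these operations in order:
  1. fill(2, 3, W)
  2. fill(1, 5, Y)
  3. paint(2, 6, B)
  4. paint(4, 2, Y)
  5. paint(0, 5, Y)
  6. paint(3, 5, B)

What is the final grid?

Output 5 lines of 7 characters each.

After op 1 fill(2,3,W) [8 cells changed]:
BBBWWBG
BBBWWRG
BBBWWRB
BBBWWRB
BBBBBBB
After op 2 fill(1,5,Y) [3 cells changed]:
BBBWWBG
BBBWWYG
BBBWWYB
BBBWWYB
BBBBBBB
After op 3 paint(2,6,B):
BBBWWBG
BBBWWYG
BBBWWYB
BBBWWYB
BBBBBBB
After op 4 paint(4,2,Y):
BBBWWBG
BBBWWYG
BBBWWYB
BBBWWYB
BBYBBBB
After op 5 paint(0,5,Y):
BBBWWYG
BBBWWYG
BBBWWYB
BBBWWYB
BBYBBBB
After op 6 paint(3,5,B):
BBBWWYG
BBBWWYG
BBBWWYB
BBBWWBB
BBYBBBB

Answer: BBBWWYG
BBBWWYG
BBBWWYB
BBBWWBB
BBYBBBB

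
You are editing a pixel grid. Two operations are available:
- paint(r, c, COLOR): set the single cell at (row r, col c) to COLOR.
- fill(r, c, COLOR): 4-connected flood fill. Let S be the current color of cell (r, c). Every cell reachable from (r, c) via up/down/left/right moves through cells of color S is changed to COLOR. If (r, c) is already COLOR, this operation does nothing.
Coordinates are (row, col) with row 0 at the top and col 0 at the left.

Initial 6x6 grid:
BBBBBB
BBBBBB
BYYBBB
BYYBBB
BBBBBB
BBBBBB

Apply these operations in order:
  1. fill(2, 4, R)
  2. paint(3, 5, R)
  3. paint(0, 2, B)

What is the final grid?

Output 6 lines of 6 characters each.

After op 1 fill(2,4,R) [32 cells changed]:
RRRRRR
RRRRRR
RYYRRR
RYYRRR
RRRRRR
RRRRRR
After op 2 paint(3,5,R):
RRRRRR
RRRRRR
RYYRRR
RYYRRR
RRRRRR
RRRRRR
After op 3 paint(0,2,B):
RRBRRR
RRRRRR
RYYRRR
RYYRRR
RRRRRR
RRRRRR

Answer: RRBRRR
RRRRRR
RYYRRR
RYYRRR
RRRRRR
RRRRRR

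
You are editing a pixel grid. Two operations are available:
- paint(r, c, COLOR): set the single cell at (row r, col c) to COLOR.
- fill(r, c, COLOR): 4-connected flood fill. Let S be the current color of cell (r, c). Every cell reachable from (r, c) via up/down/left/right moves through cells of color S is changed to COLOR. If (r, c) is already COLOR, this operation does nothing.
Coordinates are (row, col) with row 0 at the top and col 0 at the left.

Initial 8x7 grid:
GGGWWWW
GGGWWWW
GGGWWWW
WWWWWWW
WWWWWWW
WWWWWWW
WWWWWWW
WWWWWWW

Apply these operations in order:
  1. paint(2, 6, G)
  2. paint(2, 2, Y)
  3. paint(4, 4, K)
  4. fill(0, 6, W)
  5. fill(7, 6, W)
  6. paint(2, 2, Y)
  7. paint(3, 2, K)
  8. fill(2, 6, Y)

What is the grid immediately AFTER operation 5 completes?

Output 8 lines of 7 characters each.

Answer: GGGWWWW
GGGWWWW
GGYWWWG
WWWWWWW
WWWWKWW
WWWWWWW
WWWWWWW
WWWWWWW

Derivation:
After op 1 paint(2,6,G):
GGGWWWW
GGGWWWW
GGGWWWG
WWWWWWW
WWWWWWW
WWWWWWW
WWWWWWW
WWWWWWW
After op 2 paint(2,2,Y):
GGGWWWW
GGGWWWW
GGYWWWG
WWWWWWW
WWWWWWW
WWWWWWW
WWWWWWW
WWWWWWW
After op 3 paint(4,4,K):
GGGWWWW
GGGWWWW
GGYWWWG
WWWWWWW
WWWWKWW
WWWWWWW
WWWWWWW
WWWWWWW
After op 4 fill(0,6,W) [0 cells changed]:
GGGWWWW
GGGWWWW
GGYWWWG
WWWWWWW
WWWWKWW
WWWWWWW
WWWWWWW
WWWWWWW
After op 5 fill(7,6,W) [0 cells changed]:
GGGWWWW
GGGWWWW
GGYWWWG
WWWWWWW
WWWWKWW
WWWWWWW
WWWWWWW
WWWWWWW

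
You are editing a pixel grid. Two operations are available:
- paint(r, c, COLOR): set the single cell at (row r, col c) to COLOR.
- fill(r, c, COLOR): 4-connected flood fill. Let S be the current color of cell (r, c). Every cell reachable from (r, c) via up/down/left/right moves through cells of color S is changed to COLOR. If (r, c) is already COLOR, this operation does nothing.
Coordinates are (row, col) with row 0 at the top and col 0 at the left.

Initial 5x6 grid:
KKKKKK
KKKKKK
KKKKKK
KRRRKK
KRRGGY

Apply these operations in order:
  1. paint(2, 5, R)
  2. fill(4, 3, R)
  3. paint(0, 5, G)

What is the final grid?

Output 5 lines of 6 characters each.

After op 1 paint(2,5,R):
KKKKKK
KKKKKK
KKKKKR
KRRRKK
KRRGGY
After op 2 fill(4,3,R) [2 cells changed]:
KKKKKK
KKKKKK
KKKKKR
KRRRKK
KRRRRY
After op 3 paint(0,5,G):
KKKKKG
KKKKKK
KKKKKR
KRRRKK
KRRRRY

Answer: KKKKKG
KKKKKK
KKKKKR
KRRRKK
KRRRRY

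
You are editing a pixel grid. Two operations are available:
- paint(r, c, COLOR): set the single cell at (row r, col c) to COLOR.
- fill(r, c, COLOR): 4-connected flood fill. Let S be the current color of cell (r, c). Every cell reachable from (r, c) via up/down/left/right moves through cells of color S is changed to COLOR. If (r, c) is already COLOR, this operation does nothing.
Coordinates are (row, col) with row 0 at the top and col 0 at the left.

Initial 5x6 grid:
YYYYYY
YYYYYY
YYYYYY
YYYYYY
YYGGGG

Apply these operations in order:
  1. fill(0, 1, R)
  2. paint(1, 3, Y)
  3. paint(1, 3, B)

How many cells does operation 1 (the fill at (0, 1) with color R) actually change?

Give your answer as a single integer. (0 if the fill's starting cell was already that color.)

Answer: 26

Derivation:
After op 1 fill(0,1,R) [26 cells changed]:
RRRRRR
RRRRRR
RRRRRR
RRRRRR
RRGGGG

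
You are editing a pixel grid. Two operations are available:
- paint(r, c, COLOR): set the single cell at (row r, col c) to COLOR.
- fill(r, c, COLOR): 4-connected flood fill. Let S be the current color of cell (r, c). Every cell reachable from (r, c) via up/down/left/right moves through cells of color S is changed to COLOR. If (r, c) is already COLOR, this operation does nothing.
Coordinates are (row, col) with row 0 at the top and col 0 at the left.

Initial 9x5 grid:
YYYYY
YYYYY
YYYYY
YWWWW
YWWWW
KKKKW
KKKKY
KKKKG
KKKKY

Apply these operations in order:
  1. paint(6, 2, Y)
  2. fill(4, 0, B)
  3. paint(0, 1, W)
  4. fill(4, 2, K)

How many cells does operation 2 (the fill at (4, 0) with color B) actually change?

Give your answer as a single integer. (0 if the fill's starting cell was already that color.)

After op 1 paint(6,2,Y):
YYYYY
YYYYY
YYYYY
YWWWW
YWWWW
KKKKW
KKYKY
KKKKG
KKKKY
After op 2 fill(4,0,B) [17 cells changed]:
BBBBB
BBBBB
BBBBB
BWWWW
BWWWW
KKKKW
KKYKY
KKKKG
KKKKY

Answer: 17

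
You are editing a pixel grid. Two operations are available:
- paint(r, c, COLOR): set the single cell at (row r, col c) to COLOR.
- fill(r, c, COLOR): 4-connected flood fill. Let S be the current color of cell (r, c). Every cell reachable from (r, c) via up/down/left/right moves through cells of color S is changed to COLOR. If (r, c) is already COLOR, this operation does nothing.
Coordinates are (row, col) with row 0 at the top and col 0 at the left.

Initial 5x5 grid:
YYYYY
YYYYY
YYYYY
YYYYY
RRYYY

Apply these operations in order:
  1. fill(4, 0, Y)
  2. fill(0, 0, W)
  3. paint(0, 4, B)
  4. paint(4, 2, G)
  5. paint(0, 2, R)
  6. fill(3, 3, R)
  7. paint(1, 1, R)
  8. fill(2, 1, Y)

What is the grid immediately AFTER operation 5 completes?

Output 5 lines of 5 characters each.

After op 1 fill(4,0,Y) [2 cells changed]:
YYYYY
YYYYY
YYYYY
YYYYY
YYYYY
After op 2 fill(0,0,W) [25 cells changed]:
WWWWW
WWWWW
WWWWW
WWWWW
WWWWW
After op 3 paint(0,4,B):
WWWWB
WWWWW
WWWWW
WWWWW
WWWWW
After op 4 paint(4,2,G):
WWWWB
WWWWW
WWWWW
WWWWW
WWGWW
After op 5 paint(0,2,R):
WWRWB
WWWWW
WWWWW
WWWWW
WWGWW

Answer: WWRWB
WWWWW
WWWWW
WWWWW
WWGWW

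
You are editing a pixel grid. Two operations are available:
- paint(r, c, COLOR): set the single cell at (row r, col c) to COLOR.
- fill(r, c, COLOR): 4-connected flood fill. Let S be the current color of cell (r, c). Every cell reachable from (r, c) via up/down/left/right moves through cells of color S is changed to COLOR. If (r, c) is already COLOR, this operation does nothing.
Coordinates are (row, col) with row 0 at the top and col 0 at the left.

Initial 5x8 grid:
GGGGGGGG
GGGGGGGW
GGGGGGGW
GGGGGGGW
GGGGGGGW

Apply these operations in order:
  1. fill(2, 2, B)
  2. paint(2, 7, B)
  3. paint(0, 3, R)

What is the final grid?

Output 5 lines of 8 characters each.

Answer: BBBRBBBB
BBBBBBBW
BBBBBBBB
BBBBBBBW
BBBBBBBW

Derivation:
After op 1 fill(2,2,B) [36 cells changed]:
BBBBBBBB
BBBBBBBW
BBBBBBBW
BBBBBBBW
BBBBBBBW
After op 2 paint(2,7,B):
BBBBBBBB
BBBBBBBW
BBBBBBBB
BBBBBBBW
BBBBBBBW
After op 3 paint(0,3,R):
BBBRBBBB
BBBBBBBW
BBBBBBBB
BBBBBBBW
BBBBBBBW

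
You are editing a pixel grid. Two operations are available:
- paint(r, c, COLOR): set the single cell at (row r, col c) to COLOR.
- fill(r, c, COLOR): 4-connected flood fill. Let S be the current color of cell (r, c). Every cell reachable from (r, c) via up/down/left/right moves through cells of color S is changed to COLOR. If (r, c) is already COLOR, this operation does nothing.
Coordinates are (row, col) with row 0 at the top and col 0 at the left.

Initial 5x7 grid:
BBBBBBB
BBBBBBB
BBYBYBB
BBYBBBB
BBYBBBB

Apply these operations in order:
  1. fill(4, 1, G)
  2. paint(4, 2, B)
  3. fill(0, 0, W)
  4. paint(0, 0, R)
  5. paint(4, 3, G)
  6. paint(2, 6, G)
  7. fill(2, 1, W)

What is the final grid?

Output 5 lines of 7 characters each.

Answer: RWWWWWW
WWWWWWW
WWYWYWG
WWYWWWW
WWBGWWW

Derivation:
After op 1 fill(4,1,G) [31 cells changed]:
GGGGGGG
GGGGGGG
GGYGYGG
GGYGGGG
GGYGGGG
After op 2 paint(4,2,B):
GGGGGGG
GGGGGGG
GGYGYGG
GGYGGGG
GGBGGGG
After op 3 fill(0,0,W) [31 cells changed]:
WWWWWWW
WWWWWWW
WWYWYWW
WWYWWWW
WWBWWWW
After op 4 paint(0,0,R):
RWWWWWW
WWWWWWW
WWYWYWW
WWYWWWW
WWBWWWW
After op 5 paint(4,3,G):
RWWWWWW
WWWWWWW
WWYWYWW
WWYWWWW
WWBGWWW
After op 6 paint(2,6,G):
RWWWWWW
WWWWWWW
WWYWYWG
WWYWWWW
WWBGWWW
After op 7 fill(2,1,W) [0 cells changed]:
RWWWWWW
WWWWWWW
WWYWYWG
WWYWWWW
WWBGWWW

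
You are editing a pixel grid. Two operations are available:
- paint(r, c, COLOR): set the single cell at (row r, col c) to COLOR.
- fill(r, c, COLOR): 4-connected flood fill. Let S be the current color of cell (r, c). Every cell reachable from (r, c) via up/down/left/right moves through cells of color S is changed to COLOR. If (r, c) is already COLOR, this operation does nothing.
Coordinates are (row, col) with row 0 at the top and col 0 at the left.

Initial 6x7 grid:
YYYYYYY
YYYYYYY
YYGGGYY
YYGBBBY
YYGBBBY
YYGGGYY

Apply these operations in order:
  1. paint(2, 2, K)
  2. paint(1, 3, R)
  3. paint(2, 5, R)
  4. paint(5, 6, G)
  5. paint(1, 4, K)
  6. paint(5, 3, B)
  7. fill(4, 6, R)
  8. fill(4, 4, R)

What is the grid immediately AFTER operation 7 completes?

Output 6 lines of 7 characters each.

Answer: RRRRRRR
RRRRKRR
RRKGGRR
RRGBBBR
RRGBBBR
RRGBGYG

Derivation:
After op 1 paint(2,2,K):
YYYYYYY
YYYYYYY
YYKGGYY
YYGBBBY
YYGBBBY
YYGGGYY
After op 2 paint(1,3,R):
YYYYYYY
YYYRYYY
YYKGGYY
YYGBBBY
YYGBBBY
YYGGGYY
After op 3 paint(2,5,R):
YYYYYYY
YYYRYYY
YYKGGRY
YYGBBBY
YYGBBBY
YYGGGYY
After op 4 paint(5,6,G):
YYYYYYY
YYYRYYY
YYKGGRY
YYGBBBY
YYGBBBY
YYGGGYG
After op 5 paint(1,4,K):
YYYYYYY
YYYRKYY
YYKGGRY
YYGBBBY
YYGBBBY
YYGGGYG
After op 6 paint(5,3,B):
YYYYYYY
YYYRKYY
YYKGGRY
YYGBBBY
YYGBBBY
YYGBGYG
After op 7 fill(4,6,R) [23 cells changed]:
RRRRRRR
RRRRKRR
RRKGGRR
RRGBBBR
RRGBBBR
RRGBGYG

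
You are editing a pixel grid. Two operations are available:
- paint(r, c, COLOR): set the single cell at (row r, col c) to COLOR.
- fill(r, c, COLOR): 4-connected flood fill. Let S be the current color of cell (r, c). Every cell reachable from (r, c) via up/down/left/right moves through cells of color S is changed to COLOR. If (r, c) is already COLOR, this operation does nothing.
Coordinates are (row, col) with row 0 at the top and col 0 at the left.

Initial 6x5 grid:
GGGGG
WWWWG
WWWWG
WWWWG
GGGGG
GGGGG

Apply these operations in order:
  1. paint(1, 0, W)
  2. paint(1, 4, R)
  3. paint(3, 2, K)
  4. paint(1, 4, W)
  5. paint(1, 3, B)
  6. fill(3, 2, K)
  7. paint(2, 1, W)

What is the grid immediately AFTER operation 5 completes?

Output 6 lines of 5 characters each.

Answer: GGGGG
WWWBW
WWWWG
WWKWG
GGGGG
GGGGG

Derivation:
After op 1 paint(1,0,W):
GGGGG
WWWWG
WWWWG
WWWWG
GGGGG
GGGGG
After op 2 paint(1,4,R):
GGGGG
WWWWR
WWWWG
WWWWG
GGGGG
GGGGG
After op 3 paint(3,2,K):
GGGGG
WWWWR
WWWWG
WWKWG
GGGGG
GGGGG
After op 4 paint(1,4,W):
GGGGG
WWWWW
WWWWG
WWKWG
GGGGG
GGGGG
After op 5 paint(1,3,B):
GGGGG
WWWBW
WWWWG
WWKWG
GGGGG
GGGGG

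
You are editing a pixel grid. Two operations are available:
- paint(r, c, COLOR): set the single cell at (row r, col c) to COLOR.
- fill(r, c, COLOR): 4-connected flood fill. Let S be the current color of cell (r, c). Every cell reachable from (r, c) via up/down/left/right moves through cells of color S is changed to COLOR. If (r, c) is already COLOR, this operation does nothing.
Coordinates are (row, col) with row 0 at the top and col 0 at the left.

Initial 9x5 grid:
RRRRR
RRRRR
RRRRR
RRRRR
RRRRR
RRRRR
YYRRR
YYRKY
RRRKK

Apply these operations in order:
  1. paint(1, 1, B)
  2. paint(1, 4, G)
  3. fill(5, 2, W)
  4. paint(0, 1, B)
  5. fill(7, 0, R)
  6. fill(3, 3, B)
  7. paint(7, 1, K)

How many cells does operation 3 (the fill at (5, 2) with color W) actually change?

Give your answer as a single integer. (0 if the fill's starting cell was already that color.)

After op 1 paint(1,1,B):
RRRRR
RBRRR
RRRRR
RRRRR
RRRRR
RRRRR
YYRRR
YYRKY
RRRKK
After op 2 paint(1,4,G):
RRRRR
RBRRG
RRRRR
RRRRR
RRRRR
RRRRR
YYRRR
YYRKY
RRRKK
After op 3 fill(5,2,W) [35 cells changed]:
WWWWW
WBWWG
WWWWW
WWWWW
WWWWW
WWWWW
YYWWW
YYWKY
WWWKK

Answer: 35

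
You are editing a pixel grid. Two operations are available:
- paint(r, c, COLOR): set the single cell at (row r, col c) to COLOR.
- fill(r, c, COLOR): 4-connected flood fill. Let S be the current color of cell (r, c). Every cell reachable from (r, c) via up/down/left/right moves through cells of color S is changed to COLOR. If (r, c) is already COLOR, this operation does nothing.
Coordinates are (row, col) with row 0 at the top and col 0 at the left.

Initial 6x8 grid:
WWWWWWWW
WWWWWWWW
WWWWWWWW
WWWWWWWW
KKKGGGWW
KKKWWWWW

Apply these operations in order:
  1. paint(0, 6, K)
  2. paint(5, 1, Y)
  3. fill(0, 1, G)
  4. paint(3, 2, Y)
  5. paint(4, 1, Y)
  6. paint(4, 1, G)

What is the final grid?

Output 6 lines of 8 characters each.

Answer: GGGGGGKG
GGGGGGGG
GGGGGGGG
GGYGGGGG
KGKGGGGG
KYKGGGGG

Derivation:
After op 1 paint(0,6,K):
WWWWWWKW
WWWWWWWW
WWWWWWWW
WWWWWWWW
KKKGGGWW
KKKWWWWW
After op 2 paint(5,1,Y):
WWWWWWKW
WWWWWWWW
WWWWWWWW
WWWWWWWW
KKKGGGWW
KYKWWWWW
After op 3 fill(0,1,G) [38 cells changed]:
GGGGGGKG
GGGGGGGG
GGGGGGGG
GGGGGGGG
KKKGGGGG
KYKGGGGG
After op 4 paint(3,2,Y):
GGGGGGKG
GGGGGGGG
GGGGGGGG
GGYGGGGG
KKKGGGGG
KYKGGGGG
After op 5 paint(4,1,Y):
GGGGGGKG
GGGGGGGG
GGGGGGGG
GGYGGGGG
KYKGGGGG
KYKGGGGG
After op 6 paint(4,1,G):
GGGGGGKG
GGGGGGGG
GGGGGGGG
GGYGGGGG
KGKGGGGG
KYKGGGGG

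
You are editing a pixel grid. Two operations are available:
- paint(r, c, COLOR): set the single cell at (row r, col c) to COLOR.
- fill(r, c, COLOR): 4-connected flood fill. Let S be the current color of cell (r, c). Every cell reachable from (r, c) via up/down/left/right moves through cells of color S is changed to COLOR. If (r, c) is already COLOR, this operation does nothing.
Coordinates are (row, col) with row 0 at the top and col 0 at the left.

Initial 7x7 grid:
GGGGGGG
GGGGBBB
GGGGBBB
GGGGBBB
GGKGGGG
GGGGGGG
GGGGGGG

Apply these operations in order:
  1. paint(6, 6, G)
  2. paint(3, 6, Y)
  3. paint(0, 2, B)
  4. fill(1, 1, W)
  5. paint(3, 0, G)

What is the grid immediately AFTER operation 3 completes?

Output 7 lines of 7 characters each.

Answer: GGBGGGG
GGGGBBB
GGGGBBB
GGGGBBY
GGKGGGG
GGGGGGG
GGGGGGG

Derivation:
After op 1 paint(6,6,G):
GGGGGGG
GGGGBBB
GGGGBBB
GGGGBBB
GGKGGGG
GGGGGGG
GGGGGGG
After op 2 paint(3,6,Y):
GGGGGGG
GGGGBBB
GGGGBBB
GGGGBBY
GGKGGGG
GGGGGGG
GGGGGGG
After op 3 paint(0,2,B):
GGBGGGG
GGGGBBB
GGGGBBB
GGGGBBY
GGKGGGG
GGGGGGG
GGGGGGG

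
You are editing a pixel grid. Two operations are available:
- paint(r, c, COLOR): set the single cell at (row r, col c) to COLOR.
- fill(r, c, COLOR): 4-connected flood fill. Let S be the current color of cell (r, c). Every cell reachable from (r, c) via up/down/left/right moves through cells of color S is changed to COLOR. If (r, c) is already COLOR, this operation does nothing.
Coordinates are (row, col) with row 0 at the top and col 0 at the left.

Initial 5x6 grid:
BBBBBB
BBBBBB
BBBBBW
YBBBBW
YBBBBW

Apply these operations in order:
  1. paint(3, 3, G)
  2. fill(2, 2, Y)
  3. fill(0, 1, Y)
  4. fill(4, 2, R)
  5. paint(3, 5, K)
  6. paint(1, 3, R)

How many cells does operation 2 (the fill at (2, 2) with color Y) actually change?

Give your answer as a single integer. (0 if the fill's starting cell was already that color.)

Answer: 24

Derivation:
After op 1 paint(3,3,G):
BBBBBB
BBBBBB
BBBBBW
YBBGBW
YBBBBW
After op 2 fill(2,2,Y) [24 cells changed]:
YYYYYY
YYYYYY
YYYYYW
YYYGYW
YYYYYW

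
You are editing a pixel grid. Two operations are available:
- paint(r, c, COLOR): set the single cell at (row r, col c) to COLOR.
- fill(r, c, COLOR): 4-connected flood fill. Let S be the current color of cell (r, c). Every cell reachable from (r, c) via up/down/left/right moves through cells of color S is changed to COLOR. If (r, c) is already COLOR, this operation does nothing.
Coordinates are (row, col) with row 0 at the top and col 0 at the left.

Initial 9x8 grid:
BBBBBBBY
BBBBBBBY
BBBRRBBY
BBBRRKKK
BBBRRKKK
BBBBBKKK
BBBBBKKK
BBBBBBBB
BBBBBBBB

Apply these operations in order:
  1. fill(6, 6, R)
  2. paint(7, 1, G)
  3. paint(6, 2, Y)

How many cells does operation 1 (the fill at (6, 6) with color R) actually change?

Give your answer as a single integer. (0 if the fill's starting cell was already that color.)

After op 1 fill(6,6,R) [12 cells changed]:
BBBBBBBY
BBBBBBBY
BBBRRBBY
BBBRRRRR
BBBRRRRR
BBBBBRRR
BBBBBRRR
BBBBBBBB
BBBBBBBB

Answer: 12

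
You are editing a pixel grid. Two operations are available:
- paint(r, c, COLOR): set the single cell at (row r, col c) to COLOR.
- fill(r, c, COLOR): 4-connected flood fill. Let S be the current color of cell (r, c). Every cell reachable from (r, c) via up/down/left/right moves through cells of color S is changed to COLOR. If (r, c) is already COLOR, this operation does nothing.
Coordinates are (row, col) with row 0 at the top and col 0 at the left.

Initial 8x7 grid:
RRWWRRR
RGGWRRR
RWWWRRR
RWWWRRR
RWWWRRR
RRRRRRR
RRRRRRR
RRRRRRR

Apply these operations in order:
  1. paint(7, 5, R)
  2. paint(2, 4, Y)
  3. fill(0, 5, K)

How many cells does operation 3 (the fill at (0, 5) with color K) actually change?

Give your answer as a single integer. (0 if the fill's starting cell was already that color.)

Answer: 41

Derivation:
After op 1 paint(7,5,R):
RRWWRRR
RGGWRRR
RWWWRRR
RWWWRRR
RWWWRRR
RRRRRRR
RRRRRRR
RRRRRRR
After op 2 paint(2,4,Y):
RRWWRRR
RGGWRRR
RWWWYRR
RWWWRRR
RWWWRRR
RRRRRRR
RRRRRRR
RRRRRRR
After op 3 fill(0,5,K) [41 cells changed]:
KKWWKKK
KGGWKKK
KWWWYKK
KWWWKKK
KWWWKKK
KKKKKKK
KKKKKKK
KKKKKKK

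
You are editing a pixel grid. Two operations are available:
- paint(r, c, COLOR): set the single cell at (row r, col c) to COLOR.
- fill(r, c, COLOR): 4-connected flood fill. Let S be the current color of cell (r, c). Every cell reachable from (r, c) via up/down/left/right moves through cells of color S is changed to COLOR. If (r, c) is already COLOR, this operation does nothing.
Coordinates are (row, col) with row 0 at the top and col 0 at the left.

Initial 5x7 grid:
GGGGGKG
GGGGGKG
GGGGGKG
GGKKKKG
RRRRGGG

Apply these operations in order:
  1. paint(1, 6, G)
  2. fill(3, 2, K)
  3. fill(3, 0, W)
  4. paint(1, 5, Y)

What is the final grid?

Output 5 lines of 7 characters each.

After op 1 paint(1,6,G):
GGGGGKG
GGGGGKG
GGGGGKG
GGKKKKG
RRRRGGG
After op 2 fill(3,2,K) [0 cells changed]:
GGGGGKG
GGGGGKG
GGGGGKG
GGKKKKG
RRRRGGG
After op 3 fill(3,0,W) [17 cells changed]:
WWWWWKG
WWWWWKG
WWWWWKG
WWKKKKG
RRRRGGG
After op 4 paint(1,5,Y):
WWWWWKG
WWWWWYG
WWWWWKG
WWKKKKG
RRRRGGG

Answer: WWWWWKG
WWWWWYG
WWWWWKG
WWKKKKG
RRRRGGG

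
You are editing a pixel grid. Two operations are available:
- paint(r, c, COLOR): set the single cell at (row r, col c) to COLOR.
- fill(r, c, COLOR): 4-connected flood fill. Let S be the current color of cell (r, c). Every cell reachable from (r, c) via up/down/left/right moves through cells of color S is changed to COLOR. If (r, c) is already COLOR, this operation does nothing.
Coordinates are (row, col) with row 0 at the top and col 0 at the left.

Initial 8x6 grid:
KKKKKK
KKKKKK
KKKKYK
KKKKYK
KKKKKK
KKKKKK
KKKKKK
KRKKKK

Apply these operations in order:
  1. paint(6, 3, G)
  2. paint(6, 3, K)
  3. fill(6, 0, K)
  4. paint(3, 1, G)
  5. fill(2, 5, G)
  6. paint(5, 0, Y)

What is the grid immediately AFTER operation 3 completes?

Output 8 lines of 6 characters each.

Answer: KKKKKK
KKKKKK
KKKKYK
KKKKYK
KKKKKK
KKKKKK
KKKKKK
KRKKKK

Derivation:
After op 1 paint(6,3,G):
KKKKKK
KKKKKK
KKKKYK
KKKKYK
KKKKKK
KKKKKK
KKKGKK
KRKKKK
After op 2 paint(6,3,K):
KKKKKK
KKKKKK
KKKKYK
KKKKYK
KKKKKK
KKKKKK
KKKKKK
KRKKKK
After op 3 fill(6,0,K) [0 cells changed]:
KKKKKK
KKKKKK
KKKKYK
KKKKYK
KKKKKK
KKKKKK
KKKKKK
KRKKKK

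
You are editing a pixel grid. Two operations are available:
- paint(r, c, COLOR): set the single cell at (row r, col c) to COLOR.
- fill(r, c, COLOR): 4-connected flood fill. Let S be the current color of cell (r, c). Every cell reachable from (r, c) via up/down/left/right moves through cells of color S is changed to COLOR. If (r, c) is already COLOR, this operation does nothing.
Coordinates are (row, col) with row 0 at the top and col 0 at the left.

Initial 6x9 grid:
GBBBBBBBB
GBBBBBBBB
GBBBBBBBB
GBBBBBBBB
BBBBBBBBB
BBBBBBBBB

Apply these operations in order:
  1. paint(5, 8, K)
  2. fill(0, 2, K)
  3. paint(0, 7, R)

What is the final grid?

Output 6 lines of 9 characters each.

Answer: GKKKKKKRK
GKKKKKKKK
GKKKKKKKK
GKKKKKKKK
KKKKKKKKK
KKKKKKKKK

Derivation:
After op 1 paint(5,8,K):
GBBBBBBBB
GBBBBBBBB
GBBBBBBBB
GBBBBBBBB
BBBBBBBBB
BBBBBBBBK
After op 2 fill(0,2,K) [49 cells changed]:
GKKKKKKKK
GKKKKKKKK
GKKKKKKKK
GKKKKKKKK
KKKKKKKKK
KKKKKKKKK
After op 3 paint(0,7,R):
GKKKKKKRK
GKKKKKKKK
GKKKKKKKK
GKKKKKKKK
KKKKKKKKK
KKKKKKKKK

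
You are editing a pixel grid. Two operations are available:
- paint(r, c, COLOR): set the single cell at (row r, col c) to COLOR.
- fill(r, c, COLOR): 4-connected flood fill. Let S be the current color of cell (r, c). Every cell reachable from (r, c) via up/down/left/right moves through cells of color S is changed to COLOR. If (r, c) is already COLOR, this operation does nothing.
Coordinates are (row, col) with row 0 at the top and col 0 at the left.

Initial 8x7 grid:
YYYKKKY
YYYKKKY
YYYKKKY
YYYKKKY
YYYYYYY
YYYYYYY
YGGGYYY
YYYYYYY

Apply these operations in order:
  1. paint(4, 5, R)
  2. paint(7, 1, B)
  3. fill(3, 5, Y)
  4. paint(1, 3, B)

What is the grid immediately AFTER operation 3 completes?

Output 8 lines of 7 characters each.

After op 1 paint(4,5,R):
YYYKKKY
YYYKKKY
YYYKKKY
YYYKKKY
YYYYYRY
YYYYYYY
YGGGYYY
YYYYYYY
After op 2 paint(7,1,B):
YYYKKKY
YYYKKKY
YYYKKKY
YYYKKKY
YYYYYRY
YYYYYYY
YGGGYYY
YBYYYYY
After op 3 fill(3,5,Y) [12 cells changed]:
YYYYYYY
YYYYYYY
YYYYYYY
YYYYYYY
YYYYYRY
YYYYYYY
YGGGYYY
YBYYYYY

Answer: YYYYYYY
YYYYYYY
YYYYYYY
YYYYYYY
YYYYYRY
YYYYYYY
YGGGYYY
YBYYYYY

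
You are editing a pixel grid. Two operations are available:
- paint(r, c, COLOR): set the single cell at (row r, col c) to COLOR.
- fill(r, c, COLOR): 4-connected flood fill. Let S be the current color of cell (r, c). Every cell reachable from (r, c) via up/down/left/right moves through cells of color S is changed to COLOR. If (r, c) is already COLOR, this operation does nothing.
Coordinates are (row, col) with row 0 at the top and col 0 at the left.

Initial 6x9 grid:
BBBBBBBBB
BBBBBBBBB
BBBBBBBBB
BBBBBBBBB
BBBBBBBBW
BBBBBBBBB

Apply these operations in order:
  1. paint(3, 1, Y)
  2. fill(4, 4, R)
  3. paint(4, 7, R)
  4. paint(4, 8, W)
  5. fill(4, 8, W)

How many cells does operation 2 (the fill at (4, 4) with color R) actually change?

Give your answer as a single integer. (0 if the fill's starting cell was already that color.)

After op 1 paint(3,1,Y):
BBBBBBBBB
BBBBBBBBB
BBBBBBBBB
BYBBBBBBB
BBBBBBBBW
BBBBBBBBB
After op 2 fill(4,4,R) [52 cells changed]:
RRRRRRRRR
RRRRRRRRR
RRRRRRRRR
RYRRRRRRR
RRRRRRRRW
RRRRRRRRR

Answer: 52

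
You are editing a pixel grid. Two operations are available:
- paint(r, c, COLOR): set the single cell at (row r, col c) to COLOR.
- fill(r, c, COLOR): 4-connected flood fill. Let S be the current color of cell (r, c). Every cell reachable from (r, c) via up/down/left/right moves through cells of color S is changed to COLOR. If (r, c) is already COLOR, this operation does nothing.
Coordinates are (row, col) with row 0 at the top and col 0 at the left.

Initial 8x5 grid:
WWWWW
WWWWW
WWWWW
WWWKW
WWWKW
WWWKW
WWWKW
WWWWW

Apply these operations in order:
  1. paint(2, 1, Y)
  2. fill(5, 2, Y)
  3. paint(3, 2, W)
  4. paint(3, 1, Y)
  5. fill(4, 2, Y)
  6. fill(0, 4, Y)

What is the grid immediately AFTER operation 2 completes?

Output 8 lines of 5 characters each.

After op 1 paint(2,1,Y):
WWWWW
WWWWW
WYWWW
WWWKW
WWWKW
WWWKW
WWWKW
WWWWW
After op 2 fill(5,2,Y) [35 cells changed]:
YYYYY
YYYYY
YYYYY
YYYKY
YYYKY
YYYKY
YYYKY
YYYYY

Answer: YYYYY
YYYYY
YYYYY
YYYKY
YYYKY
YYYKY
YYYKY
YYYYY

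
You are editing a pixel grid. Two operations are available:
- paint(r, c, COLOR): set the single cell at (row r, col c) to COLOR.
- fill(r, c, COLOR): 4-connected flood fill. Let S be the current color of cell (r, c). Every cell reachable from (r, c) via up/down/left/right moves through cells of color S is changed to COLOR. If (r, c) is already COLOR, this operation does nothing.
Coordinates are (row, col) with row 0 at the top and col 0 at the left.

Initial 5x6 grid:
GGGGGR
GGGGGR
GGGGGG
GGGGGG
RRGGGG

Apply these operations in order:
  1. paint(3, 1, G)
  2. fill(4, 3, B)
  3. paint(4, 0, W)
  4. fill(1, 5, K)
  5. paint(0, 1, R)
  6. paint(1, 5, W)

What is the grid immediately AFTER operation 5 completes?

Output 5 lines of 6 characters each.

Answer: BRBBBK
BBBBBK
BBBBBB
BBBBBB
WRBBBB

Derivation:
After op 1 paint(3,1,G):
GGGGGR
GGGGGR
GGGGGG
GGGGGG
RRGGGG
After op 2 fill(4,3,B) [26 cells changed]:
BBBBBR
BBBBBR
BBBBBB
BBBBBB
RRBBBB
After op 3 paint(4,0,W):
BBBBBR
BBBBBR
BBBBBB
BBBBBB
WRBBBB
After op 4 fill(1,5,K) [2 cells changed]:
BBBBBK
BBBBBK
BBBBBB
BBBBBB
WRBBBB
After op 5 paint(0,1,R):
BRBBBK
BBBBBK
BBBBBB
BBBBBB
WRBBBB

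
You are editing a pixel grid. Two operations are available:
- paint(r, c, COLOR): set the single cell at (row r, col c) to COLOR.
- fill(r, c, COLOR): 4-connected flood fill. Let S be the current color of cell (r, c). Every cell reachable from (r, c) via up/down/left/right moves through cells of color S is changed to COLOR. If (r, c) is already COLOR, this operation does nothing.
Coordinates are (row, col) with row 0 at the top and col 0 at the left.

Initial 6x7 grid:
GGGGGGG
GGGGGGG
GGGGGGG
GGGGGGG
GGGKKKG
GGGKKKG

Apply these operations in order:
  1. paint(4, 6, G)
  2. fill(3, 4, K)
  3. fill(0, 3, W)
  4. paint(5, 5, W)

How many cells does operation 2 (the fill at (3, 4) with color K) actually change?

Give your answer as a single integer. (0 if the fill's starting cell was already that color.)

After op 1 paint(4,6,G):
GGGGGGG
GGGGGGG
GGGGGGG
GGGGGGG
GGGKKKG
GGGKKKG
After op 2 fill(3,4,K) [36 cells changed]:
KKKKKKK
KKKKKKK
KKKKKKK
KKKKKKK
KKKKKKK
KKKKKKK

Answer: 36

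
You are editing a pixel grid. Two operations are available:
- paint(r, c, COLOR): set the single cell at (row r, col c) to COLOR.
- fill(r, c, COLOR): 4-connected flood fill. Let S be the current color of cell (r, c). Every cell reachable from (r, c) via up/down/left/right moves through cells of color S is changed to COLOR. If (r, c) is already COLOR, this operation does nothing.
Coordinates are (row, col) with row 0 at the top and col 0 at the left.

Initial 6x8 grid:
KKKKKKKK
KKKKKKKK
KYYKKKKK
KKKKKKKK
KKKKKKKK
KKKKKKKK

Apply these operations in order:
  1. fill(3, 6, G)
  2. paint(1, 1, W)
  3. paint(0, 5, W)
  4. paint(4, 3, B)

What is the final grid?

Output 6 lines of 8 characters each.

After op 1 fill(3,6,G) [46 cells changed]:
GGGGGGGG
GGGGGGGG
GYYGGGGG
GGGGGGGG
GGGGGGGG
GGGGGGGG
After op 2 paint(1,1,W):
GGGGGGGG
GWGGGGGG
GYYGGGGG
GGGGGGGG
GGGGGGGG
GGGGGGGG
After op 3 paint(0,5,W):
GGGGGWGG
GWGGGGGG
GYYGGGGG
GGGGGGGG
GGGGGGGG
GGGGGGGG
After op 4 paint(4,3,B):
GGGGGWGG
GWGGGGGG
GYYGGGGG
GGGGGGGG
GGGBGGGG
GGGGGGGG

Answer: GGGGGWGG
GWGGGGGG
GYYGGGGG
GGGGGGGG
GGGBGGGG
GGGGGGGG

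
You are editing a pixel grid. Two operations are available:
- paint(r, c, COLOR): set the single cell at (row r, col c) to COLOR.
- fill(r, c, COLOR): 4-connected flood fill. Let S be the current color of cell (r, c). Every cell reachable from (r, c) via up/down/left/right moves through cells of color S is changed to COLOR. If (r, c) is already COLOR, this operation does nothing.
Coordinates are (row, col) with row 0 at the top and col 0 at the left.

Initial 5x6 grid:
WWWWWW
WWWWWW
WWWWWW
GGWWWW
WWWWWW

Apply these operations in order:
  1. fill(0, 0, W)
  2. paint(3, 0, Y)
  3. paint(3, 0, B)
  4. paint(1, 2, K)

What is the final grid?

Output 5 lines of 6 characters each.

Answer: WWWWWW
WWKWWW
WWWWWW
BGWWWW
WWWWWW

Derivation:
After op 1 fill(0,0,W) [0 cells changed]:
WWWWWW
WWWWWW
WWWWWW
GGWWWW
WWWWWW
After op 2 paint(3,0,Y):
WWWWWW
WWWWWW
WWWWWW
YGWWWW
WWWWWW
After op 3 paint(3,0,B):
WWWWWW
WWWWWW
WWWWWW
BGWWWW
WWWWWW
After op 4 paint(1,2,K):
WWWWWW
WWKWWW
WWWWWW
BGWWWW
WWWWWW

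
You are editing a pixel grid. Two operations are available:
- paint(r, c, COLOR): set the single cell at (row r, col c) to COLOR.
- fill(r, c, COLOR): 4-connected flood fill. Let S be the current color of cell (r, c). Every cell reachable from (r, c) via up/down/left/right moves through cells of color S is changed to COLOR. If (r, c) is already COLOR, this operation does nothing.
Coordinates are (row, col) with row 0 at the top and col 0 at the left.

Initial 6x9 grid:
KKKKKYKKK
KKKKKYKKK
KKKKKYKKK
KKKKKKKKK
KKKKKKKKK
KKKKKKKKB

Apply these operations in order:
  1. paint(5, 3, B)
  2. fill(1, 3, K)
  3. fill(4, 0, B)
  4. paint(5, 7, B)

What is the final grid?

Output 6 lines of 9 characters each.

After op 1 paint(5,3,B):
KKKKKYKKK
KKKKKYKKK
KKKKKYKKK
KKKKKKKKK
KKKKKKKKK
KKKBKKKKB
After op 2 fill(1,3,K) [0 cells changed]:
KKKKKYKKK
KKKKKYKKK
KKKKKYKKK
KKKKKKKKK
KKKKKKKKK
KKKBKKKKB
After op 3 fill(4,0,B) [49 cells changed]:
BBBBBYBBB
BBBBBYBBB
BBBBBYBBB
BBBBBBBBB
BBBBBBBBB
BBBBBBBBB
After op 4 paint(5,7,B):
BBBBBYBBB
BBBBBYBBB
BBBBBYBBB
BBBBBBBBB
BBBBBBBBB
BBBBBBBBB

Answer: BBBBBYBBB
BBBBBYBBB
BBBBBYBBB
BBBBBBBBB
BBBBBBBBB
BBBBBBBBB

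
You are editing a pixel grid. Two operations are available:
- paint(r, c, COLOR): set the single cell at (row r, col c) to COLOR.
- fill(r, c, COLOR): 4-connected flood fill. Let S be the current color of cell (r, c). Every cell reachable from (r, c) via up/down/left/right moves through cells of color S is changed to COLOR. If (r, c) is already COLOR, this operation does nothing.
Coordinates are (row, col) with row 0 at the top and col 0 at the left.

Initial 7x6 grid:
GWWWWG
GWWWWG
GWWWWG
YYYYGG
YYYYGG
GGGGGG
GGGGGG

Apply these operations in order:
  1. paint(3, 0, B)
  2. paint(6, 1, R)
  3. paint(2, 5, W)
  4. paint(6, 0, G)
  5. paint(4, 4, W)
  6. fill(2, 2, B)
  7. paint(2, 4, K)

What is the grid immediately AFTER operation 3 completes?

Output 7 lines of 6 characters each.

After op 1 paint(3,0,B):
GWWWWG
GWWWWG
GWWWWG
BYYYGG
YYYYGG
GGGGGG
GGGGGG
After op 2 paint(6,1,R):
GWWWWG
GWWWWG
GWWWWG
BYYYGG
YYYYGG
GGGGGG
GRGGGG
After op 3 paint(2,5,W):
GWWWWG
GWWWWG
GWWWWW
BYYYGG
YYYYGG
GGGGGG
GRGGGG

Answer: GWWWWG
GWWWWG
GWWWWW
BYYYGG
YYYYGG
GGGGGG
GRGGGG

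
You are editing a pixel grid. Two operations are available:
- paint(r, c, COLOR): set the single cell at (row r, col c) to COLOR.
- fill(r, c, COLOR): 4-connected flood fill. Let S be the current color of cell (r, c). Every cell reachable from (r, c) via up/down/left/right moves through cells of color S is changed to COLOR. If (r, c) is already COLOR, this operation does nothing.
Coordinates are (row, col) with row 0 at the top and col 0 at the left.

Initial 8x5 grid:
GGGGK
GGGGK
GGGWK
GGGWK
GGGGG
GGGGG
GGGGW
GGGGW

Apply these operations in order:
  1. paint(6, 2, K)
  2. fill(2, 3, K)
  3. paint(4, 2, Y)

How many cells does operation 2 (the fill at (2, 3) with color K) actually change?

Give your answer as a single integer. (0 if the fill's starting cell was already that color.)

Answer: 2

Derivation:
After op 1 paint(6,2,K):
GGGGK
GGGGK
GGGWK
GGGWK
GGGGG
GGGGG
GGKGW
GGGGW
After op 2 fill(2,3,K) [2 cells changed]:
GGGGK
GGGGK
GGGKK
GGGKK
GGGGG
GGGGG
GGKGW
GGGGW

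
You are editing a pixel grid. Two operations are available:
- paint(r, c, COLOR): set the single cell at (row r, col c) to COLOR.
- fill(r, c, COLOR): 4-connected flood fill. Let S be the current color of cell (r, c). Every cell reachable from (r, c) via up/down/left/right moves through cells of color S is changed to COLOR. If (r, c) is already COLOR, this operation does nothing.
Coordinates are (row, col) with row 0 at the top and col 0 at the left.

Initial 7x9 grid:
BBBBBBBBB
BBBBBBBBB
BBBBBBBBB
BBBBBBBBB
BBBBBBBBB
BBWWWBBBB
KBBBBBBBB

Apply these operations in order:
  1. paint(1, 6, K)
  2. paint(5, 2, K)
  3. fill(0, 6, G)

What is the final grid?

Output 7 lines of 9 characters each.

After op 1 paint(1,6,K):
BBBBBBBBB
BBBBBBKBB
BBBBBBBBB
BBBBBBBBB
BBBBBBBBB
BBWWWBBBB
KBBBBBBBB
After op 2 paint(5,2,K):
BBBBBBBBB
BBBBBBKBB
BBBBBBBBB
BBBBBBBBB
BBBBBBBBB
BBKWWBBBB
KBBBBBBBB
After op 3 fill(0,6,G) [58 cells changed]:
GGGGGGGGG
GGGGGGKGG
GGGGGGGGG
GGGGGGGGG
GGGGGGGGG
GGKWWGGGG
KGGGGGGGG

Answer: GGGGGGGGG
GGGGGGKGG
GGGGGGGGG
GGGGGGGGG
GGGGGGGGG
GGKWWGGGG
KGGGGGGGG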